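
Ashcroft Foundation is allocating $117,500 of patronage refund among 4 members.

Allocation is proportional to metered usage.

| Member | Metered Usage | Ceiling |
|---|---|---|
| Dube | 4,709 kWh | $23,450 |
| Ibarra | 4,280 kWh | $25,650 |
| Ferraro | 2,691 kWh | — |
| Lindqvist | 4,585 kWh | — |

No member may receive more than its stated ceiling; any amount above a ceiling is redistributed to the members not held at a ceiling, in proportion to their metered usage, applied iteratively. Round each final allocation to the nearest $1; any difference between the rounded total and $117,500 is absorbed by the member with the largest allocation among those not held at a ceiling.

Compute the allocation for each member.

Dube: $23,450 | Ibarra: $25,650 | Ferraro: $25,297 | Lindqvist: $43,103

Sum of metered usage: 16,265.
Unconstrained shares: Dube 34,018.29; Ibarra 30,919.15; Ferraro 19,440.06; Lindqvist 33,122.502.
Held at cap: Dube ($23,450), Ibarra ($25,650); residual $68,400 reallocated over remaining metered usage 7,276.
Shares after redistribution: Ferraro 25,297.47 → $25,297; Lindqvist 43,102.53 → $43,103.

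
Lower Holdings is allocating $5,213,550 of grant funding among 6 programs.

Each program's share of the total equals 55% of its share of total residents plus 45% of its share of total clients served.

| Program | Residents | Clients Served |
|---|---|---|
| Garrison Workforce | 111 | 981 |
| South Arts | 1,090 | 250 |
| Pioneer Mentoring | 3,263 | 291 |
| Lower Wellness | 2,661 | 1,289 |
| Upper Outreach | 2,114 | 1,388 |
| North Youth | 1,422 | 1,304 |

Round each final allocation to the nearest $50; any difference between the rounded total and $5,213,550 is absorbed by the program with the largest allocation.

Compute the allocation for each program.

Garrison Workforce: $448,100 | South Arts: $399,750 | Pioneer Mentoring: $1,001,700 | Lower Wellness: $1,265,250 | Upper Outreach: $1,160,350 | North Youth: $938,400

Totals — residents 10,661, clients served 5,503.
Combined weights (55% residents + 45% clients served): Garrison Workforce 0.0859; South Arts 0.0767; Pioneer Mentoring 0.1921; Lower Wellness 0.2427; Upper Outreach 0.2226; North Youth 0.1800.
Unrounded shares: Garrison Workforce 448,085.64; South Arts 399,756.21; Pioneer Mentoring 1,001,700.10; Lower Wellness 1,265,260.21; Upper Outreach 1,160,342.23; North Youth 938,405.60.
Rounded to nearest $50: Garrison Workforce $448,100; South Arts $399,750; Pioneer Mentoring $1,001,700; Lower Wellness $1,265,250; Upper Outreach $1,160,350; North Youth $938,400. Sum = $5,213,550.
No rounding difference to absorb.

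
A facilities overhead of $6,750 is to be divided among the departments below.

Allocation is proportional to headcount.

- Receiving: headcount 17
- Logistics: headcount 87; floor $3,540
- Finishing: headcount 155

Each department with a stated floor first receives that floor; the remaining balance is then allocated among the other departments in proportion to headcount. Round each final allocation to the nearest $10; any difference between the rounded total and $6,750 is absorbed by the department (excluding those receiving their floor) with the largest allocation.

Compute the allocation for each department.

Fund the minimums — Logistics $3,540. Balance $3,210.
Balance split over remaining headcount 172: Receiving 317.27 → $320; Finishing 2,892.73 → $2,890.

Receiving: $320; Logistics: $3,540; Finishing: $2,890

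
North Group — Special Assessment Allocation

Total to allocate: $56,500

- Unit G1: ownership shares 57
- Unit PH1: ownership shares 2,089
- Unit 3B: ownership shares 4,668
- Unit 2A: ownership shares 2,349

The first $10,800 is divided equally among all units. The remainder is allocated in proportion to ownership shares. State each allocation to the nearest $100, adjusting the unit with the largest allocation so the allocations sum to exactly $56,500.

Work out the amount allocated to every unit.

Unit G1: $3,000 | Unit PH1: $13,100 | Unit 3B: $26,000 | Unit 2A: $14,400

$10,800 shared equally gives $2,700 per unit.
Remainder $45,700 by ownership shares (total 9,163): Unit G1 284.28 → $300; Unit PH1 10,418.78 → $10,400; Unit 3B 23,281.41 → $23,300; Unit 2A 11,715.52 → $11,700.
Totals: Unit G1 $2,700 + $300 = $3,000; Unit PH1 $2,700 + $10,400 = $13,100; Unit 3B $2,700 + $23,300 = $26,000; Unit 2A $2,700 + $11,700 = $14,400.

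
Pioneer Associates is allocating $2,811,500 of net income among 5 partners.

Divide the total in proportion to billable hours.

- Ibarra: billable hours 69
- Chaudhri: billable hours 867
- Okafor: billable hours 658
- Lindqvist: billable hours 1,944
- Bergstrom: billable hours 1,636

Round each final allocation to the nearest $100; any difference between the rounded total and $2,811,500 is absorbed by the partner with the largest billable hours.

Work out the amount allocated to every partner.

Sum of billable hours: 5,174.
Proportional shares: Ibarra 69/5,174 × $2,811,500 = 37,493.91; Chaudhri 867/5,174 × $2,811,500 = 471,119.15; Okafor 658/5,174 × $2,811,500 = 357,550.64; Lindqvist 1,944/5,174 × $2,811,500 = 1,056,350.21; Bergstrom 1,636/5,174 × $2,811,500 = 888,986.08.
Rounded to nearest $100: Ibarra $37,500; Chaudhri $471,100; Okafor $357,600; Lindqvist $1,056,400; Bergstrom $889,000. Sum = $2,811,600.
Difference $2,811,500 − $2,811,600 = −$100 applied to largest billable hours (Lindqvist): Lindqvist becomes $1,056,300.

Ibarra: $37,500 | Chaudhri: $471,100 | Okafor: $357,600 | Lindqvist: $1,056,300 | Bergstrom: $889,000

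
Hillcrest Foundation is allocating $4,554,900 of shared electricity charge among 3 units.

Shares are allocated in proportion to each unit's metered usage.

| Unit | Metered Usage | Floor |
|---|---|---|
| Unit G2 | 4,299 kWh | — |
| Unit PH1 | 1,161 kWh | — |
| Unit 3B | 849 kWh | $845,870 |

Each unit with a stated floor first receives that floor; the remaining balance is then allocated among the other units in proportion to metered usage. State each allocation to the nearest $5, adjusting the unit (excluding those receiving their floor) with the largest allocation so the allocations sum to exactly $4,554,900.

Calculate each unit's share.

Unit G2: $2,920,350 | Unit PH1: $788,680 | Unit 3B: $845,870

Fund the minimums — Unit 3B $845,870. Balance $3,709,030.
Balance split over remaining metered usage 5,460: Unit G2 2,920,351.64 → $2,920,350; Unit PH1 788,678.36 → $788,680.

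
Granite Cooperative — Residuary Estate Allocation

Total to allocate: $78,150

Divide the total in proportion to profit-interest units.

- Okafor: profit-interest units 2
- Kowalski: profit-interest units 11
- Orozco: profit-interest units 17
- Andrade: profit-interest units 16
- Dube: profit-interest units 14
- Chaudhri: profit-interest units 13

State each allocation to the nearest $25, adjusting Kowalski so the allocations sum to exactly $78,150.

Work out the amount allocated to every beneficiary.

Okafor: $2,150 · Kowalski: $11,750 · Orozco: $18,200 · Andrade: $17,125 · Dube: $15,000 · Chaudhri: $13,925

Combined profit-interest units = 73.
Unrounded shares: Okafor 2/73 × $78,150 = 2,141.10; Kowalski 11/73 × $78,150 = 11,776.03; Orozco 17/73 × $78,150 = 18,199.32; Andrade 16/73 × $78,150 = 17,128.77; Dube 14/73 × $78,150 = 14,987.67; Chaudhri 13/73 × $78,150 = 13,917.12.
After rounding ($25): Okafor $2,150; Kowalski $11,775; Orozco $18,200; Andrade $17,125; Dube $15,000; Chaudhri $13,925. Sum = $78,175.
Difference $78,150 − $78,175 = −$25 applied to Kowalski: Kowalski becomes $11,750.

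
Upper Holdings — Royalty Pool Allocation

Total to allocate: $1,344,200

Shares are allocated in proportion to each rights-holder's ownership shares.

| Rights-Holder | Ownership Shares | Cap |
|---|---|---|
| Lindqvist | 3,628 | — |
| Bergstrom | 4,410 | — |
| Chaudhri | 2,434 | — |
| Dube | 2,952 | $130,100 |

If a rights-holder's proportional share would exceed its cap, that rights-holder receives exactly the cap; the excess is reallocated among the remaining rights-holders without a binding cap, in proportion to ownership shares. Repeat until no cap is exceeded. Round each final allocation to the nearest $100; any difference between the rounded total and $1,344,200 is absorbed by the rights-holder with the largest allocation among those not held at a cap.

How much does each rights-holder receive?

Combined ownership shares = 13,424.
Unconstrained shares: Lindqvist 363,286.47; Bergstrom 441,591.33; Chaudhri 243,726.37; Dube 295,595.83.
Held at cap: Dube ($130,100); remaining pool $1,214,100 reallocated over remaining ownership shares 10,472.
Redistributed shares: Lindqvist 420,622.12 → $420,600; Bergstrom 511,285.43 → $511,300; Chaudhri 282,192.46 → $282,200.

Lindqvist: $420,600 · Bergstrom: $511,300 · Chaudhri: $282,200 · Dube: $130,100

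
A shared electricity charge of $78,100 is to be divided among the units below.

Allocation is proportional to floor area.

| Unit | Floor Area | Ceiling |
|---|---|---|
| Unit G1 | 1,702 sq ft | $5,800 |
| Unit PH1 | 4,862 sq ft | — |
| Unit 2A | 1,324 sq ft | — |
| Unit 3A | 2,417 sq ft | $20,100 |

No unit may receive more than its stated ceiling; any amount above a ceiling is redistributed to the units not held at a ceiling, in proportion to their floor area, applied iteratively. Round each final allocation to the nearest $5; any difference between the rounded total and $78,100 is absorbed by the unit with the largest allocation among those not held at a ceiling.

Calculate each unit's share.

Unit G1: $5,800 | Unit PH1: $41,030 | Unit 2A: $11,170 | Unit 3A: $20,100

Sum of floor area: 10,305.
Pro-rata shares before constraints: Unit G1 12,899.19; Unit PH1 36,848.35; Unit 2A 10,034.39; Unit 3A 18,318.07.
Held at cap: Unit G1 ($5,800); balance $72,300 reallocated over remaining floor area 8,603.
Held at cap: Unit 3A ($20,100); balance $52,200 reallocated over remaining floor area 6,186.
Redistributed shares: Unit PH1 41,027.55 → $41,030; Unit 2A 11,172.45 → $11,170.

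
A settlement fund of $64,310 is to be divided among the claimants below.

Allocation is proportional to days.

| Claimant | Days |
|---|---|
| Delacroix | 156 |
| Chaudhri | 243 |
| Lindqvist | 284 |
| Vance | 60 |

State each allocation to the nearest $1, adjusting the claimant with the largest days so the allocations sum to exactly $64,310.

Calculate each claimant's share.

Total days = 156 + 243 + 284 + 60 = 743.
Pro-rata amounts: Delacroix 13,502.503; Chaudhri 21,032.75; Lindqvist 24,581.48; Vance 5,193.27.
At nearest $1: Delacroix $13,503; Chaudhri $21,033; Lindqvist $24,581; Vance $5,193. Sum = $64,310.
No rounding difference to absorb.

Delacroix: $13,503 · Chaudhri: $21,033 · Lindqvist: $24,581 · Vance: $5,193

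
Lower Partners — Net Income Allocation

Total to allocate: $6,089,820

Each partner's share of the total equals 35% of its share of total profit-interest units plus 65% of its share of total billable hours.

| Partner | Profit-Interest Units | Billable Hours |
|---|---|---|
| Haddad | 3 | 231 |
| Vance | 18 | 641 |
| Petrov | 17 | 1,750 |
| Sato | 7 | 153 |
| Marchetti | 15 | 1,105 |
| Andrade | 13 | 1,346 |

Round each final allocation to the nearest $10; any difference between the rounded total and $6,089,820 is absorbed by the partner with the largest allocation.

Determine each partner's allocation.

Totals — profit-interest units 73, billable hours 5,226.
Combined weights (35% profit-interest units + 65% billable hours): Haddad 0.0431; Vance 0.1660; Petrov 0.2992; Sato 0.0526; Marchetti 0.2094; Andrade 0.2297.
Pro-rata amounts: Haddad 262,562.01; Vance 1,011,079.04; Petrov 1,821,882.56; Sato 320,272.74; Marchetti 1,274,938.04; Andrade 1,399,085.61.
Rounded to nearest $10: Haddad $262,560; Vance $1,011,080; Petrov $1,821,880; Sato $320,270; Marchetti $1,274,940; Andrade $1,399,090. Sum = $6,089,820.
No rounding difference to absorb.

Haddad: $262,560; Vance: $1,011,080; Petrov: $1,821,880; Sato: $320,270; Marchetti: $1,274,940; Andrade: $1,399,090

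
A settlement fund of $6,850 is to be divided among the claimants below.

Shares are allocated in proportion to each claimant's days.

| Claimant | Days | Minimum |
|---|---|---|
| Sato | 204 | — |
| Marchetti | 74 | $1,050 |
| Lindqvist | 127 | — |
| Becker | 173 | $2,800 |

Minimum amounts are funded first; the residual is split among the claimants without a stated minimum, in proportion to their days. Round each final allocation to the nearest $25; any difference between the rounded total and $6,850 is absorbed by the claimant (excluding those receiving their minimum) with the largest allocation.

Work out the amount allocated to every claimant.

Guaranteed amounts: Marchetti $1,050; Becker $2,800. Residual $3,000.
Residual split over remaining days 331: Sato 1,848.94 → $1,850; Lindqvist 1,151.06 → $1,150.

Sato: $1,850; Marchetti: $1,050; Lindqvist: $1,150; Becker: $2,800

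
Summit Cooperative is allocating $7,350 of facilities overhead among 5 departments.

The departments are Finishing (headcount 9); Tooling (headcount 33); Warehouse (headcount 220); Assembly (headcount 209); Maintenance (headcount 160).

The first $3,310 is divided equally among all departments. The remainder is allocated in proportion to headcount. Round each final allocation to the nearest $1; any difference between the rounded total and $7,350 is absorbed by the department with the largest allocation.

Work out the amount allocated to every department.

Finishing: $720 | Tooling: $873 | Warehouse: $2,071 | Assembly: $2,000 | Maintenance: $1,686

$3,310 shared equally gives $662 per department.
Remainder $4,040 by headcount (total 631): Finishing 57.62 → $58; Tooling 211.28 → $211; Warehouse 1,408.56 → $1,409; Assembly 1,338.13 → $1,338; Maintenance 1,024.41 → $1,024.
Totals: Finishing $662 + $58 = $720; Tooling $662 + $211 = $873; Warehouse $662 + $1,409 = $2,071; Assembly $662 + $1,338 = $2,000; Maintenance $662 + $1,024 = $1,686.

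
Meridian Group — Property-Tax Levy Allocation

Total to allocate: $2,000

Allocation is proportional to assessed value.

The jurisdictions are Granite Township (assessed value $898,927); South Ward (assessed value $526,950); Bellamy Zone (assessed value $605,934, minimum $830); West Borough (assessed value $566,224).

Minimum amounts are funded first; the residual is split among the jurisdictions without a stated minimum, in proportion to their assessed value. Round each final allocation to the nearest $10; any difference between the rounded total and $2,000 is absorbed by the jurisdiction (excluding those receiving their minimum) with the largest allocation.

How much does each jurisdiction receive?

Guaranteed amounts: Bellamy Zone $830. Balance $1,170.
Balance split over remaining assessed value 1,992,101: Granite Township 527.96 → $530; South Ward 309.49 → $310; West Borough 332.55 → $330.

Granite Township: $530 · South Ward: $310 · Bellamy Zone: $830 · West Borough: $330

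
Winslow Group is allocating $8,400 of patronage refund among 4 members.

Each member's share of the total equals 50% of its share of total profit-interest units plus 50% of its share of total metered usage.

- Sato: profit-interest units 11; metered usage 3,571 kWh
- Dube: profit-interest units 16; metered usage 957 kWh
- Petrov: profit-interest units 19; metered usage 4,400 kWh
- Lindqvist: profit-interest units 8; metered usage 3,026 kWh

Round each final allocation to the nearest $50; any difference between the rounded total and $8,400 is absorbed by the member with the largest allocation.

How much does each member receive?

Totals — profit-interest units 54, metered usage 11,954.
Composite weights (50% profit-interest units + 50% metered usage): Sato 0.2512; Dube 0.1882; Petrov 0.3600; Lindqvist 0.2006.
Unrounded shares: Sato 2,110.22; Dube 1,580.68; Petrov 3,023.70; Lindqvist 1,685.40.
After rounding ($50): Sato $2,100; Dube $1,600; Petrov $3,000; Lindqvist $1,700. Sum = $8,400.
Sum already equals the total — no adjustment.

Sato: $2,100 · Dube: $1,600 · Petrov: $3,000 · Lindqvist: $1,700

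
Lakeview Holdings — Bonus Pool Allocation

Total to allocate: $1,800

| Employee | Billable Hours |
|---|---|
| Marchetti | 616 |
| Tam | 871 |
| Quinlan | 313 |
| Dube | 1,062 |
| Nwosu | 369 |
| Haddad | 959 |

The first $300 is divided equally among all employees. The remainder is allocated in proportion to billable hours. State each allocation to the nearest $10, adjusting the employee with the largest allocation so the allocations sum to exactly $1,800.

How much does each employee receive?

Marchetti: $270; Tam: $360; Quinlan: $160; Dube: $440; Nwosu: $180; Haddad: $390

First tranche $300 split equally: $50 each.
Remainder $1,500 by billable hours (total 4,190): Marchetti 220.53 → $220; Tam 311.81 → $310; Quinlan 112.05 → $110; Dube 380.19 → $380; Nwosu 132.10 → $130; Haddad 343.32 → $340.
Rounding difference +$10 on remainder applied to Dube.
Totals: Marchetti $50 + $220 = $270; Tam $50 + $310 = $360; Quinlan $50 + $110 = $160; Dube $50 + $390 = $440; Nwosu $50 + $130 = $180; Haddad $50 + $340 = $390.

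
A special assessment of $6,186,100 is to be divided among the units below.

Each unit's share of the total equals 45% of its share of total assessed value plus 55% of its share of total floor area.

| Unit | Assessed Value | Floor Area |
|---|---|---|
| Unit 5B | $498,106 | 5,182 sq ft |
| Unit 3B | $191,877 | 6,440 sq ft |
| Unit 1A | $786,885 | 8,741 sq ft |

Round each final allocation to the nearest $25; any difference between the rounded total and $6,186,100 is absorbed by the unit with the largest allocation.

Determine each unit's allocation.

Unit 5B: $1,804,725 | Unit 3B: $1,437,700 | Unit 1A: $2,943,675

Assessed value total 1,476,868; floor area total 20,363.
Combined weights (45% assessed value + 55% floor area): Unit 5B 0.2917; Unit 3B 0.2324; Unit 1A 0.4759.
Raw shares: Unit 5B 1,804,714.09; Unit 3B 1,437,696.90; Unit 1A 2,943,689.01.
After rounding ($25): Unit 5B $1,804,725; Unit 3B $1,437,700; Unit 1A $2,943,700. Sum = $6,186,125.
Difference $6,186,100 − $6,186,125 = −$25 applied to largest allocation (Unit 1A): Unit 1A becomes $2,943,675.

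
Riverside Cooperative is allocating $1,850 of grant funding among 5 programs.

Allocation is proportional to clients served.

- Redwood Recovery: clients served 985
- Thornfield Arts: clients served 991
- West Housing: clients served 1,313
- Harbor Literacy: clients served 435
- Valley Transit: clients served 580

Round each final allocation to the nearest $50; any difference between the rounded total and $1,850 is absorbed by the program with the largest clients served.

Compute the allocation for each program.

Combined clients served = 985 + 991 + 1,313 + 435 + 580 = 4,304.
Raw shares: Redwood Recovery 423.39; Thornfield Arts 425.96; West Housing 564.37; Harbor Literacy 186.98; Valley Transit 249.30.
Rounded to nearest $50: Redwood Recovery $400; Thornfield Arts $450; West Housing $550; Harbor Literacy $200; Valley Transit $250. Sum = $1,850.
No rounding difference to absorb.

Redwood Recovery: $400; Thornfield Arts: $450; West Housing: $550; Harbor Literacy: $200; Valley Transit: $250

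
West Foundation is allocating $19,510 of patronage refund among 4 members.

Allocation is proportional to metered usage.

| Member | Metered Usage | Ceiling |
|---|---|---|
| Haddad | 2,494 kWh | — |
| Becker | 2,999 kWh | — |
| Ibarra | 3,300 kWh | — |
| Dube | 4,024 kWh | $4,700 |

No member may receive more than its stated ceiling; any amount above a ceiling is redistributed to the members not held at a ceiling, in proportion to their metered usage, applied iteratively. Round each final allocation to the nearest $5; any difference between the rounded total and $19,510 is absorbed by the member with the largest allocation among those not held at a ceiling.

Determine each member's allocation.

Metered usage total: 12,817.
Proportional shares (ignoring caps): Haddad 3,796.36; Becker 4,565.07; Ibarra 5,023.25; Dube 6,125.32.
Held at cap: Dube ($4,700); balance $14,810 reallocated over remaining metered usage 8,793.
Remaining shares: Haddad 4,200.63 → $4,200; Becker 5,051.20 → $5,050; Ibarra 5,558.17 → $5,560.

Haddad: $4,200 | Becker: $5,050 | Ibarra: $5,560 | Dube: $4,700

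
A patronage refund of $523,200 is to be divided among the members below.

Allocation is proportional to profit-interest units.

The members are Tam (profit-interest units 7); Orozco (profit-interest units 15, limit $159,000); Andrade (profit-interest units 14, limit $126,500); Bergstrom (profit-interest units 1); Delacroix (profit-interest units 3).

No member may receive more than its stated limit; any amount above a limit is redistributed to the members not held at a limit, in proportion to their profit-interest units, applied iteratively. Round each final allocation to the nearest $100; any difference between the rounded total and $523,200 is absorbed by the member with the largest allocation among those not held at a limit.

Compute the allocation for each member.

Tam: $151,300 | Orozco: $159,000 | Andrade: $126,500 | Bergstrom: $21,600 | Delacroix: $64,800

Sum of profit-interest units: 40.
Unconstrained shares: Tam 91,560.00; Orozco 196,200.00; Andrade 183,120.00; Bergstrom 13,080.00; Delacroix 39,240.00.
Held at cap: Orozco ($159,000), Andrade ($126,500); remaining pool $237,700 reallocated over remaining profit-interest units 11.
Remaining shares: Tam 151,263.64 → $151,300; Bergstrom 21,609.09 → $21,600; Delacroix 64,827.27 → $64,800.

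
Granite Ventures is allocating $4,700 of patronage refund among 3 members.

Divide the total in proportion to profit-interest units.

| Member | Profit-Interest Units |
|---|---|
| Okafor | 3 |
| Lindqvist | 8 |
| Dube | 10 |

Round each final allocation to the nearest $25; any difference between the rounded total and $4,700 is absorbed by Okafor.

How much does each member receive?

Combined profit-interest units = 21.
Pro-rata amounts: Okafor 3/21 × $4,700 = 671.43; Lindqvist 8/21 × $4,700 = 1,790.48; Dube 10/21 × $4,700 = 2,238.10.
After rounding ($25): Okafor $675; Lindqvist $1,800; Dube $2,250. Sum = $4,725.
Difference $4,700 − $4,725 = −$25 applied to Okafor: Okafor becomes $650.

Okafor: $650; Lindqvist: $1,800; Dube: $2,250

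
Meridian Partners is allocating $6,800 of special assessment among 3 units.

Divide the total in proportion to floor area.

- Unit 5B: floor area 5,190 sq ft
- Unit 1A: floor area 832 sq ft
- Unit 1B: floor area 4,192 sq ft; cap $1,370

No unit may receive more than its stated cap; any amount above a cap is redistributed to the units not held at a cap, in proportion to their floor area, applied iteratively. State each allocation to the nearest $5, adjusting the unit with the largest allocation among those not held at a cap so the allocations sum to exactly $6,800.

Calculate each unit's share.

Combined floor area = 10,214.
Proportional shares (ignoring caps): Unit 5B 3,455.26; Unit 1A 553.91; Unit 1B 2,790.84.
Cap binds for Unit 1B ($1,370); residual $5,430 reallocated over remaining floor area 6,022.
Remaining shares: Unit 5B 4,679.79 → $4,680; Unit 1A 750.21 → $750.

Unit 5B: $4,680 · Unit 1A: $750 · Unit 1B: $1,370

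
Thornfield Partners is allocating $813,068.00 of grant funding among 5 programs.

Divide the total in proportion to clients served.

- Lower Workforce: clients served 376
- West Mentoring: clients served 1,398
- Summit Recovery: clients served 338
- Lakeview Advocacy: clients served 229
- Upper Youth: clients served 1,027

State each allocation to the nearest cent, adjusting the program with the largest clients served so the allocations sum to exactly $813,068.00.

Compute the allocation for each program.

Lower Workforce: $90,770.06 | West Mentoring: $337,490.82 | Summit Recovery: $81,596.49 | Lakeview Advocacy: $55,282.83 | Upper Youth: $247,927.80

Clients served total: 376 + 1,398 + 338 + 229 + 1,027 = 3,368.
Proportional shares: Lower Workforce 90,770.0618; West Mentoring 337,490.8147; Summit Recovery 81,596.4917; Lakeview Advocacy 55,282.8302; Upper Youth 247,927.8017.
At nearest cent: Lower Workforce $90,770.06; West Mentoring $337,490.81; Summit Recovery $81,596.49; Lakeview Advocacy $55,282.83; Upper Youth $247,927.80. Sum = $813,067.99.
Difference $813,068.00 − $813,067.99 = +$0.01 applied to largest clients served (West Mentoring): West Mentoring becomes $337,490.82.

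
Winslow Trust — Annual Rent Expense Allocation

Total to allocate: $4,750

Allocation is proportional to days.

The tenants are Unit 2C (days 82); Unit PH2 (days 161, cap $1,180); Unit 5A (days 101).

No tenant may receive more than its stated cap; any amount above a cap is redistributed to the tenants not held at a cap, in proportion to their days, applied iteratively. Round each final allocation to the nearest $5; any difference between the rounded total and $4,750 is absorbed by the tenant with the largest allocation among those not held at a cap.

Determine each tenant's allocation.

Unit 2C: $1,600 · Unit PH2: $1,180 · Unit 5A: $1,970

Sum of days: 344.
Proportional shares (ignoring caps): Unit 2C 1,132.27; Unit PH2 2,223.11; Unit 5A 1,394.62.
Cap binds for Unit PH2 ($1,180); balance $3,570 reallocated over remaining days 183.
Shares after redistribution: Unit 2C 1,599.67 → $1,600; Unit 5A 1,970.33 → $1,970.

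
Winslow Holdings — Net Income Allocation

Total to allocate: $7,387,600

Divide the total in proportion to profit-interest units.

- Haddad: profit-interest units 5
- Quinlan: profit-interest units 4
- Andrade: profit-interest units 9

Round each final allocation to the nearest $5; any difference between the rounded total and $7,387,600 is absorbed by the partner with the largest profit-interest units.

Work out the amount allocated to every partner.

Total profit-interest units = 5 + 4 + 9 = 18.
Unrounded shares: Haddad 2,052,111.11; Quinlan 1,641,688.89; Andrade 3,693,800.00.
After rounding ($5): Haddad $2,052,110; Quinlan $1,641,690; Andrade $3,693,800. Sum = $7,387,600.
Sum already equals the total — no adjustment.

Haddad: $2,052,110 · Quinlan: $1,641,690 · Andrade: $3,693,800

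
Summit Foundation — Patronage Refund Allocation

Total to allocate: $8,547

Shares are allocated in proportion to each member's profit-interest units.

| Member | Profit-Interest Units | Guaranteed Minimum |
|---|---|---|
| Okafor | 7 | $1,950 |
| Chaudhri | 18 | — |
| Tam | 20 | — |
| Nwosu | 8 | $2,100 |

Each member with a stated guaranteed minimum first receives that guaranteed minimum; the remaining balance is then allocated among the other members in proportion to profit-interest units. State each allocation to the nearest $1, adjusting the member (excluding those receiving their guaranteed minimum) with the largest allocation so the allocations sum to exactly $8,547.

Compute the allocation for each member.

Fund the minimums — Okafor $1,950; Nwosu $2,100. Remaining pool $4,497.
Remaining pool split over remaining profit-interest units 38: Chaudhri 2,130.16 → $2,130; Tam 2,366.84 → $2,367.

Okafor: $1,950 · Chaudhri: $2,130 · Tam: $2,367 · Nwosu: $2,100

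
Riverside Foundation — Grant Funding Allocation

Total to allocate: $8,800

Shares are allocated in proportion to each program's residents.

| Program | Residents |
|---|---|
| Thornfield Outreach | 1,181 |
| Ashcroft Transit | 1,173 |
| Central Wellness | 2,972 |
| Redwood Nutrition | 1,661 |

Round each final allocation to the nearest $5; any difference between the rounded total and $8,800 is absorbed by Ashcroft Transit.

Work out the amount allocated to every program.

Combined residents = 6,987.
Proportional shares: Thornfield Outreach 1,181/6,987 × $8,800 = 1,487.45; Ashcroft Transit 1,173/6,987 × $8,800 = 1,477.37; Central Wellness 2,972/6,987 × $8,800 = 3,743.18; Redwood Nutrition 1,661/6,987 × $8,800 = 2,092.00.
After rounding ($5): Thornfield Outreach $1,485; Ashcroft Transit $1,475; Central Wellness $3,745; Redwood Nutrition $2,090. Sum = $8,795.
Difference $8,800 − $8,795 = +$5 applied to Ashcroft Transit: Ashcroft Transit becomes $1,480.

Thornfield Outreach: $1,485; Ashcroft Transit: $1,480; Central Wellness: $3,745; Redwood Nutrition: $2,090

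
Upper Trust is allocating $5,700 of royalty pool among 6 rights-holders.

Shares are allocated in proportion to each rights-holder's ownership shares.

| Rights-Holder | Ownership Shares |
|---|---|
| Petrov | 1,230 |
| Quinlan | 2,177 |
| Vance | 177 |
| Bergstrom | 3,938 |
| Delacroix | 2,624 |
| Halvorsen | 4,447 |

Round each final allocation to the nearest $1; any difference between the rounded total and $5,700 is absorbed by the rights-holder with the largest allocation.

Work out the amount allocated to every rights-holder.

Sum of ownership shares: 14,593.
Unrounded shares: Petrov 1,230/14,593 × $5,700 = 480.44; Quinlan 2,177/14,593 × $5,700 = 850.33; Vance 177/14,593 × $5,700 = 69.14; Bergstrom 3,938/14,593 × $5,700 = 1,538.18; Delacroix 2,624/14,593 × $5,700 = 1,024.93; Halvorsen 4,447/14,593 × $5,700 = 1,736.99.
After rounding ($1): Petrov $480; Quinlan $850; Vance $69; Bergstrom $1,538; Delacroix $1,025; Halvorsen $1,737. Sum = $5,699.
Difference $5,700 − $5,699 = +$1 applied to largest allocation (Halvorsen): Halvorsen becomes $1,738.

Petrov: $480 | Quinlan: $850 | Vance: $69 | Bergstrom: $1,538 | Delacroix: $1,025 | Halvorsen: $1,738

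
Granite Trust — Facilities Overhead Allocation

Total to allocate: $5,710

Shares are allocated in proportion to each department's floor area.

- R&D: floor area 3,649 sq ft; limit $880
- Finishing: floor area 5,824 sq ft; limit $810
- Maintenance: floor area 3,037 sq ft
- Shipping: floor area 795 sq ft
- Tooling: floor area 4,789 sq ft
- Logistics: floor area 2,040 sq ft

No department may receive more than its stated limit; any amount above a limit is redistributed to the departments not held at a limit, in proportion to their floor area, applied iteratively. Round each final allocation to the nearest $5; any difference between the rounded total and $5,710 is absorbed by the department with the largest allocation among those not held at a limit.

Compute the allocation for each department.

Combined floor area = 20,134.
Unconstrained shares: R&D 1,034.86; Finishing 1,651.69; Maintenance 861.29; Shipping 225.46; Tooling 1,358.16; Logistics 578.54.
Held at cap: R&D ($880), Finishing ($810); balance $4,020 reallocated over remaining floor area 10,661.
Shares after redistribution: Maintenance 1,145.18 → $1,145; Shipping 299.77 → $300; Tooling 1,805.81 → $1,805; Logistics 769.23 → $770.

R&D: $880; Finishing: $810; Maintenance: $1,145; Shipping: $300; Tooling: $1,805; Logistics: $770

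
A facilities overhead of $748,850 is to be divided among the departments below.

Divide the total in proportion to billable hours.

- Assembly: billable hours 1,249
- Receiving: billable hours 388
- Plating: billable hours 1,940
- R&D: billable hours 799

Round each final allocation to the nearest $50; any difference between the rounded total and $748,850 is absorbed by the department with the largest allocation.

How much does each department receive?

Combined billable hours = 4,376.
Unrounded shares: Assembly 1,249/4,376 × $748,850 = 213,737.12; Receiving 388/4,376 × $748,850 = 66,397.12; Plating 1,940/4,376 × $748,850 = 331,985.60; R&D 799/4,376 × $748,850 = 136,730.15.
Rounded to nearest $50: Assembly $213,750; Receiving $66,400; Plating $332,000; R&D $136,750. Sum = $748,900.
Difference $748,850 − $748,900 = −$50 applied to largest allocation (Plating): Plating becomes $331,950.

Assembly: $213,750; Receiving: $66,400; Plating: $331,950; R&D: $136,750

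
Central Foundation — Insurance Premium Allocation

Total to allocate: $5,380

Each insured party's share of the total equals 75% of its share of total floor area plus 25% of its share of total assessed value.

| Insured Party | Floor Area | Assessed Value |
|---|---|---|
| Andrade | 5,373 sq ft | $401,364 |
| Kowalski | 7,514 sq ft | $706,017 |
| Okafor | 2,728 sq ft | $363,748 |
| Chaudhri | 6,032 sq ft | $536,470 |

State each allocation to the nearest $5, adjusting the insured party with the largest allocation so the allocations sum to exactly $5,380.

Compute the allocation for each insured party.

Andrade: $1,270; Kowalski: $1,875; Okafor: $750; Chaudhri: $1,485

Floor area total 21,647; assessed value total 2,007,599.
Composite weights (75% floor area + 25% assessed value): Andrade 0.2361; Kowalski 0.3483; Okafor 0.1398; Chaudhri 0.2758.
Proportional shares: Andrade 1,270.42; Kowalski 1,873.61; Okafor 752.19; Chaudhri 1,483.78.
After rounding ($5): Andrade $1,270; Kowalski $1,875; Okafor $750; Chaudhri $1,485. Sum = $5,380.
Rounded total matches; no reconciliation needed.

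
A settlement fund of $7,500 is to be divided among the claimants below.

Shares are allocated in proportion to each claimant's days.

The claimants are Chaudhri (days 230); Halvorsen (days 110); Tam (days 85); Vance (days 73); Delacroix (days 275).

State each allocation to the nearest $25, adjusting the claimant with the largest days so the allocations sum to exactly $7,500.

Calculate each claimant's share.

Total days = 230 + 110 + 85 + 73 + 275 = 773.
Proportional shares: Chaudhri 2,231.57; Halvorsen 1,067.27; Tam 824.71; Vance 708.28; Delacroix 2,668.18.
At nearest $25: Chaudhri $2,225; Halvorsen $1,075; Tam $825; Vance $700; Delacroix $2,675. Sum = $7,500.
Rounded total matches; no reconciliation needed.

Chaudhri: $2,225 · Halvorsen: $1,075 · Tam: $825 · Vance: $700 · Delacroix: $2,675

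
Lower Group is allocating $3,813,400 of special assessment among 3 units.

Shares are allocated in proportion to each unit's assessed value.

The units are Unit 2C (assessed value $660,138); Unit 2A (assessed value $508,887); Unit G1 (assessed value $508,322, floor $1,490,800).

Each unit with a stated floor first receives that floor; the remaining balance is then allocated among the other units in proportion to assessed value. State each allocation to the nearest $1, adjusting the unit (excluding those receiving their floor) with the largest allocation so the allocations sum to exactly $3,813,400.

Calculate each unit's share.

Unit 2C: $1,311,552; Unit 2A: $1,011,048; Unit G1: $1,490,800

Minimums first: Unit G1 $1,490,800. Balance $2,322,600.
Balance split over remaining assessed value 1,169,025: Unit 2C 1,311,551.52 → $1,311,552; Unit 2A 1,011,048.48 → $1,011,048.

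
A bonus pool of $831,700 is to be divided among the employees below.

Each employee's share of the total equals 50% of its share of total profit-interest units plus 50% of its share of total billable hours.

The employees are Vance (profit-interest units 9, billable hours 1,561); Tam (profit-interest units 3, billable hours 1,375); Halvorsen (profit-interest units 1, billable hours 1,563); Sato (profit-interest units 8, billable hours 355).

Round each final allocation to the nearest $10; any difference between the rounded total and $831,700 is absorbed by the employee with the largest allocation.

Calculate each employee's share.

Totals — profit-interest units 21, billable hours 4,854.
Blended shares (50% profit-interest units + 50% billable hours): Vance 0.3751; Tam 0.2131; Halvorsen 0.1848; Sato 0.2270.
Raw shares: Vance 311,954.81; Tam 177,205.61; Halvorsen 153,707.11; Sato 188,832.47.
After rounding ($10): Vance $311,950; Tam $177,210; Halvorsen $153,710; Sato $188,830. Sum = $831,700.
Rounded total matches; no reconciliation needed.

Vance: $311,950 · Tam: $177,210 · Halvorsen: $153,710 · Sato: $188,830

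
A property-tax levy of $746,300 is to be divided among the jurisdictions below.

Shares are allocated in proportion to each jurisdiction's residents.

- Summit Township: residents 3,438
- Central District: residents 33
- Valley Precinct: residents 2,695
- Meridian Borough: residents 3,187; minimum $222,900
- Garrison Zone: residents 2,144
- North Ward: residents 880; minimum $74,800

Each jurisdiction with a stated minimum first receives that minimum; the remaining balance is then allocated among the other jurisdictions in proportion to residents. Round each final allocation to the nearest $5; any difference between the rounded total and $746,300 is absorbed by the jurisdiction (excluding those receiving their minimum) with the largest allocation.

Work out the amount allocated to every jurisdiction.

Summit Township: $185,595; Central District: $1,780; Valley Precinct: $145,485; Meridian Borough: $222,900; Garrison Zone: $115,740; North Ward: $74,800

Minimums first: Meridian Borough $222,900; North Ward $74,800. Residual $448,600.
Residual split over remaining residents 8,310: Summit Township 185,594.08 → $185,595; Central District 1,781.44 → $1,780; Valley Precinct 145,484.60 → $145,485; Garrison Zone 115,739.88 → $115,740.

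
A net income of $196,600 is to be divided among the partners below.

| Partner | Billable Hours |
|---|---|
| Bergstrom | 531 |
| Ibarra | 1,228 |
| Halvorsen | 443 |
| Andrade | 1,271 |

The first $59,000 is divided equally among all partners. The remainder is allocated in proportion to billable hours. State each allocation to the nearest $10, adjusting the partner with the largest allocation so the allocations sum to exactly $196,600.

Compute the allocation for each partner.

Equal tier: $59,000 ÷ 4 = $14,750 apiece.
Remainder $137,600 by billable hours (total 3,473): Bergstrom 21,038.18 → $21,040; Ibarra 48,653.27 → $48,650; Halvorsen 17,551.63 → $17,550; Andrade 50,356.92 → $50,360.
Totals: Bergstrom $14,750 + $21,040 = $35,790; Ibarra $14,750 + $48,650 = $63,400; Halvorsen $14,750 + $17,550 = $32,300; Andrade $14,750 + $50,360 = $65,110.

Bergstrom: $35,790 | Ibarra: $63,400 | Halvorsen: $32,300 | Andrade: $65,110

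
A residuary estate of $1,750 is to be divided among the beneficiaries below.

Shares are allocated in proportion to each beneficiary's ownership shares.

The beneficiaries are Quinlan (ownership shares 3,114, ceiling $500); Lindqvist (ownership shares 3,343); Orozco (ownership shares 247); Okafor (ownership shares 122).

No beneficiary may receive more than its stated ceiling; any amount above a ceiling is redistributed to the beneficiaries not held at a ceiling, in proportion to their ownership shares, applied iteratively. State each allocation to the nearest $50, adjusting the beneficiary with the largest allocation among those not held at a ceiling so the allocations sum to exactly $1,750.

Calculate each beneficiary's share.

Combined ownership shares = 6,826.
Pro-rata shares before constraints: Quinlan 798.34; Lindqvist 857.05; Orozco 63.32; Okafor 31.28.
Cap binds for Quinlan ($500); residual $1,250 reallocated over remaining ownership shares 3,712.
Redistributed shares: Lindqvist 1,125.74 → $1,150; Orozco 83.18 → $100; Okafor 41.08 → $50.
Rounding difference −$50 applied to Lindqvist → $1,100.

Quinlan: $500 · Lindqvist: $1,100 · Orozco: $100 · Okafor: $50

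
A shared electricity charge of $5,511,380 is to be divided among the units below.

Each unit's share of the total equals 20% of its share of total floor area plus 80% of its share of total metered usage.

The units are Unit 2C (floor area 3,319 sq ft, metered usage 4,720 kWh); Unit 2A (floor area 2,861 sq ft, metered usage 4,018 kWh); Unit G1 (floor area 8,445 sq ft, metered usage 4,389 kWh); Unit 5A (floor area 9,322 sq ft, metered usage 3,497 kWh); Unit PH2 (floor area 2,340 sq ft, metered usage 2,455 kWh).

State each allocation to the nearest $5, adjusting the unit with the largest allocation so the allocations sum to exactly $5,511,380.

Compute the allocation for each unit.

Unit 2C: $1,229,950; Unit 2A: $1,048,515; Unit G1: $1,368,410; Unit 5A: $1,199,040; Unit PH2: $665,465

Totals — floor area 26,287, metered usage 19,079.
Blended shares (20% floor area + 80% metered usage): Unit 2C 0.2232; Unit 2A 0.1902; Unit G1 0.2483; Unit 5A 0.2176; Unit PH2 0.1207.
Pro-rata amounts: Unit 2C 1,229,952.42; Unit 2A 1,048,517.15; Unit G1 1,368,404.53; Unit 5A 1,199,040.48; Unit PH2 665,465.42.
At nearest $5: Unit 2C $1,229,950; Unit 2A $1,048,515; Unit G1 $1,368,405; Unit 5A $1,199,040; Unit PH2 $665,465. Sum = $5,511,375.
Difference $5,511,380 − $5,511,375 = +$5 applied to largest allocation (Unit G1): Unit G1 becomes $1,368,410.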